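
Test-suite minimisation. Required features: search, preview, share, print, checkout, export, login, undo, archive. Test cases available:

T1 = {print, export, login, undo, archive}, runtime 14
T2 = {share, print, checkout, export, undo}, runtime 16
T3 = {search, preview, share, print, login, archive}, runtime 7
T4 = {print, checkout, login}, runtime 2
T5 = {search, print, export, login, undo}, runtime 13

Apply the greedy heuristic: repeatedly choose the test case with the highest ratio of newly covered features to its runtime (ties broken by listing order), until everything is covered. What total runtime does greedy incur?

22

Pick 1: T4 adds 3 new (print, checkout, login) at runtime 2 (ratio 3/2).
Pick 2: T3 adds 4 new (search, preview, share, archive) at runtime 7 (ratio 4/7).
Pick 3: T5 adds 2 new (export, undo) at runtime 13 (ratio 2/13).
Greedy total runtime: 2 + 7 + 13 = 22.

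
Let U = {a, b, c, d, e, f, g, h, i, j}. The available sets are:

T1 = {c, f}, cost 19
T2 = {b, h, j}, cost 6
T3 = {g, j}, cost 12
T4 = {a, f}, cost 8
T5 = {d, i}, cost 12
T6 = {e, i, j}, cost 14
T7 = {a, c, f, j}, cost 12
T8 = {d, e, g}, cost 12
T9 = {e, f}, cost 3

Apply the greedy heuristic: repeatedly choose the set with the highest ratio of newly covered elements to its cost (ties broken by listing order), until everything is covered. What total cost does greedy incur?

Pick 1: T9 adds 2 new (e, f) at cost 3 (ratio 2/3).
Pick 2: T2 adds 3 new (b, h, j) at cost 6 (ratio 3/6).
Pick 3: T5 adds 2 new (d, i) at cost 12 (ratio 2/12).
Pick 4: T7 adds 2 new (a, c) at cost 12 (ratio 2/12).
Pick 5: T3 adds 1 new (g) at cost 12 (ratio 1/12).
Greedy total cost: 3 + 6 + 12 + 12 + 12 = 45. (The true optimum is 42, so greedy overshoots here.)

45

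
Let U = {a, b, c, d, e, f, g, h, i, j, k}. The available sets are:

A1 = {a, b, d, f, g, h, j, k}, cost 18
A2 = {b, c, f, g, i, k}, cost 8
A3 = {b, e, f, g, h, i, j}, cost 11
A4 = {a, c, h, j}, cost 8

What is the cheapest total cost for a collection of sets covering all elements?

A1, A2, A3 cover every element at cost 18 + 8 + 11 = 37.
Any cover uses at least 3 sets; among all covering selections none totals below 37.
Greedy by coverage-per-cost would pick A2, A4, A3, A1 for 45 — worse than the optimum 37.

37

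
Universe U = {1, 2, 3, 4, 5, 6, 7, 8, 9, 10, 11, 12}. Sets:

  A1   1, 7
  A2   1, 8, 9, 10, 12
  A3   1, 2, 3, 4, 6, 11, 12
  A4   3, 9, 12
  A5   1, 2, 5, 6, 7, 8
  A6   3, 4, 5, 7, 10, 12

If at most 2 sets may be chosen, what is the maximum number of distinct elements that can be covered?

Choosing A2, A3 covers {1, 2, 3, 4, 6, 8, 9, 10, 11, 12} — 10 elements.
No choice of 2 sets does better; here 5, 7 are left uncovered.

10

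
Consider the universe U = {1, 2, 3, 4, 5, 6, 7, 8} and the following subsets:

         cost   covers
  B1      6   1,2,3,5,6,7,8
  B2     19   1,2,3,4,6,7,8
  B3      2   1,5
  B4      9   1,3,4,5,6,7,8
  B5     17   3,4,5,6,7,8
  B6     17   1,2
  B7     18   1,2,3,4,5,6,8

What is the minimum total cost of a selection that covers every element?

B1, B4 cover every element at cost 6 + 9 = 15.
Any cover uses at least 2 sets; among all covering selections none totals below 15.

15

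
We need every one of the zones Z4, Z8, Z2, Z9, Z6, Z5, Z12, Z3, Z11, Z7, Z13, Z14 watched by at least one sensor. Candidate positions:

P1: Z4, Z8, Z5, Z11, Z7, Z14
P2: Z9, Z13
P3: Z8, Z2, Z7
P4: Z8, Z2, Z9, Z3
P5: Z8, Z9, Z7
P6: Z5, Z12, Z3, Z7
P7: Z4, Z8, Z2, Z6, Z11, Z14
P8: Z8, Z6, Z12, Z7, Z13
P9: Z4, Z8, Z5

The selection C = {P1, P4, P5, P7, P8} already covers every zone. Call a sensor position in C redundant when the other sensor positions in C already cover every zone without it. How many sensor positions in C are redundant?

2

Drop P1: Z5 uncovered — not redundant.
Drop P4: Z3 uncovered — not redundant.
Drop P5: the rest still cover every zone — redundant.
Drop P7: the rest still cover every zone — redundant.
Drop P8: Z12, Z13 uncovered — not redundant.
2 redundant: P5, P7.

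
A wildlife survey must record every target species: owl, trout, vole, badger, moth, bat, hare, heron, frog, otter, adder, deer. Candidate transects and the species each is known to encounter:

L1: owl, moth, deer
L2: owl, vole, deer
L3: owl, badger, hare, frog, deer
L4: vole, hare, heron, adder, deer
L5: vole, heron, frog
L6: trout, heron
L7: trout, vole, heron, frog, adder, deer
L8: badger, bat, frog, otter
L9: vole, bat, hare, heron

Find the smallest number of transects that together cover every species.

4

L1, L3, L7, L8 together cover {owl, trout, vole, badger, moth, bat, hare, heron, frog, otter, adder, deer} — every species.
No 3 of the 9 transects cover everything (all 84 triples fall short), so 4 is minimum.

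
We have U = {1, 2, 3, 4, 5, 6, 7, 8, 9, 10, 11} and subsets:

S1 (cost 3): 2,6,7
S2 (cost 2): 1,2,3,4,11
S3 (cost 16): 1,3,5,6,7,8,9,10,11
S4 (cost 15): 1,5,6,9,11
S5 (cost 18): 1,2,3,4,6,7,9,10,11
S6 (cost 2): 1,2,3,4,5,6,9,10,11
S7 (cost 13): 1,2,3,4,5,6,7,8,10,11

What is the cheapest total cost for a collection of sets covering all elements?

15

S6, S7 cover every element at cost 2 + 13 = 15.
Any cover uses at least 2 sets; among all covering selections none totals below 15.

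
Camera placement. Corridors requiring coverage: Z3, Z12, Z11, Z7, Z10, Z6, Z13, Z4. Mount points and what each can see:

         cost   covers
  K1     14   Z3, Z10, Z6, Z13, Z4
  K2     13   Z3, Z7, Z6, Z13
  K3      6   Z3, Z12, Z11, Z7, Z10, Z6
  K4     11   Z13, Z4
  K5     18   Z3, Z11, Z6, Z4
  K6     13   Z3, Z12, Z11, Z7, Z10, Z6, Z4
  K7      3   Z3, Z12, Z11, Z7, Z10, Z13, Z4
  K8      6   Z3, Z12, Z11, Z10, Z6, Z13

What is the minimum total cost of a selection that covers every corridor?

K3, K7 cover every corridor at cost 6 + 3 = 9.
Any cover uses at least 2 camera mounts; among all covering selections none totals below 9.

9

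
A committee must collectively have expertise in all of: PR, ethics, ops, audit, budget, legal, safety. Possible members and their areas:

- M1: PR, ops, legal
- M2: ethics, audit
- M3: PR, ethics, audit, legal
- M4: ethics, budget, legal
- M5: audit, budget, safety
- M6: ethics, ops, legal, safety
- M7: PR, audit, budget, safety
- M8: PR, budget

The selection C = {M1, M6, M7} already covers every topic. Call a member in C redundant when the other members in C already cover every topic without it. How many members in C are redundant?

Drop M1: the rest still cover every topic — redundant.
Drop M6: ethics uncovered — not redundant.
Drop M7: audit, budget uncovered — not redundant.
1 redundant: M1.

1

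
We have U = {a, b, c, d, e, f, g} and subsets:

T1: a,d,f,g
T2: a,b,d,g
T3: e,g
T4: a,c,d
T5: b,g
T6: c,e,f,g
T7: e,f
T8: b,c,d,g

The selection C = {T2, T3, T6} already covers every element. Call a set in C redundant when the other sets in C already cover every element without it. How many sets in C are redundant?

1

Drop T2: a, b, d uncovered — not redundant.
Drop T3: the rest still cover every element — redundant.
Drop T6: c, f uncovered — not redundant.
1 redundant: T3.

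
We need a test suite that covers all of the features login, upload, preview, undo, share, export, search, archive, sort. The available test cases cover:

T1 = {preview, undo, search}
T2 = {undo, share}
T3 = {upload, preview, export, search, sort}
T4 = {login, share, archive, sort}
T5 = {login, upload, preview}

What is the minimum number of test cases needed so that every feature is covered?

3

T1, T3, T4 together cover {login, upload, preview, undo, share, export, search, archive, sort} — every feature.
No 2 of the 5 test cases cover everything (all 10 pairs fall short), so 3 is minimum.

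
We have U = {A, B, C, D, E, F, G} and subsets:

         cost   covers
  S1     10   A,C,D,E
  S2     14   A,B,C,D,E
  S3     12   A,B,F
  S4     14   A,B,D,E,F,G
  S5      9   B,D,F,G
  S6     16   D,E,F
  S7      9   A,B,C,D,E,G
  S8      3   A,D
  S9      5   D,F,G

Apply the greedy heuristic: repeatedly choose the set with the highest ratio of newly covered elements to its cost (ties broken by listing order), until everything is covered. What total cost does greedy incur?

14

Pick 1: S7 adds 6 new (A, B, C, D, E, G) at cost 9 (ratio 6/9).
Pick 2: S9 adds 1 new (F) at cost 5 (ratio 1/5).
Greedy total cost: 9 + 5 = 14.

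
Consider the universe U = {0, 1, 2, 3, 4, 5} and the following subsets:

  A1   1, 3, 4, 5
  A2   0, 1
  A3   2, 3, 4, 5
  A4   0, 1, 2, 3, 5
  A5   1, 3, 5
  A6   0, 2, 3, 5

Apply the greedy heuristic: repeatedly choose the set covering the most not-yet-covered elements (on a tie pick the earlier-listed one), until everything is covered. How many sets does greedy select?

2

Pick 1: A4 covers 5 new elements (0, 1, 2, 3, 5).
Pick 2: A1 covers 1 new elements (4).
Greedy uses 2 sets.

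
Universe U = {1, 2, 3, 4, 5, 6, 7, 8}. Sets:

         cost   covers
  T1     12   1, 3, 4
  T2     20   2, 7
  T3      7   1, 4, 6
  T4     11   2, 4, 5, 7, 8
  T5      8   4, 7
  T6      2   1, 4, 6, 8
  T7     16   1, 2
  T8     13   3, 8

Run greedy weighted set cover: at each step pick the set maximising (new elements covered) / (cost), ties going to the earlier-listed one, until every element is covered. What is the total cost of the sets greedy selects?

25

Pick 1: T6 adds 4 new (1, 4, 6, 8) at cost 2 (ratio 4/2).
Pick 2: T4 adds 3 new (2, 5, 7) at cost 11 (ratio 3/11).
Pick 3: T1 adds 1 new (3) at cost 12 (ratio 1/12).
Greedy total cost: 2 + 11 + 12 = 25.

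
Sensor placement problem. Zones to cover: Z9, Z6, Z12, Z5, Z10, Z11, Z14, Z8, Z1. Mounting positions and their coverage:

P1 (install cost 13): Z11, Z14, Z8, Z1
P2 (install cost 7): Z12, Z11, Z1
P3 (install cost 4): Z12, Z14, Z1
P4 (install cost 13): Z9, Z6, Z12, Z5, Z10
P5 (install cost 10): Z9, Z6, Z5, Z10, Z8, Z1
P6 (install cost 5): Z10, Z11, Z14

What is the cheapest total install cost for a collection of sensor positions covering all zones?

19

P3, P5, P6 cover every zone at install cost 4 + 10 + 5 = 19.
Any cover uses at least 2 sensor positions; among all covering selections none totals below 19.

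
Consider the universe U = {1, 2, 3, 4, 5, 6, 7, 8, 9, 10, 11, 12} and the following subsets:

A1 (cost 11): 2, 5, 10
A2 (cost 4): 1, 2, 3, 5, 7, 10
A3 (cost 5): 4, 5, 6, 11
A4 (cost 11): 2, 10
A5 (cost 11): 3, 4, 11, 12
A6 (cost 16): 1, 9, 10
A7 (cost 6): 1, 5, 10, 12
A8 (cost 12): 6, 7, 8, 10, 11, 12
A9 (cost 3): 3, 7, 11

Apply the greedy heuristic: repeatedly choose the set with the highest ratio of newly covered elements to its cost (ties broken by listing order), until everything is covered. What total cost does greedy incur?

43

Pick 1: A2 adds 6 new (1, 2, 3, 5, 7, 10) at cost 4 (ratio 6/4).
Pick 2: A3 adds 3 new (4, 6, 11) at cost 5 (ratio 3/5).
Pick 3: A7 adds 1 new (12) at cost 6 (ratio 1/6).
Pick 4: A8 adds 1 new (8) at cost 12 (ratio 1/12).
Pick 5: A6 adds 1 new (9) at cost 16 (ratio 1/16).
Greedy total cost: 4 + 5 + 6 + 12 + 16 = 43. (The true optimum is 37, so greedy overshoots here.)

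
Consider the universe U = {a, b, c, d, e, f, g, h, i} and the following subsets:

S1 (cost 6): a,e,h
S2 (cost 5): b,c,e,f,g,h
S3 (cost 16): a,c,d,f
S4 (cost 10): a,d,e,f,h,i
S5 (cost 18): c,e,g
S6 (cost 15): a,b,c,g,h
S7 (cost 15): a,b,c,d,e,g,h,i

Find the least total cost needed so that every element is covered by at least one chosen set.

15

S2, S4 cover every element at cost 5 + 10 = 15.
Any cover uses at least 2 sets; among all covering selections none totals below 15.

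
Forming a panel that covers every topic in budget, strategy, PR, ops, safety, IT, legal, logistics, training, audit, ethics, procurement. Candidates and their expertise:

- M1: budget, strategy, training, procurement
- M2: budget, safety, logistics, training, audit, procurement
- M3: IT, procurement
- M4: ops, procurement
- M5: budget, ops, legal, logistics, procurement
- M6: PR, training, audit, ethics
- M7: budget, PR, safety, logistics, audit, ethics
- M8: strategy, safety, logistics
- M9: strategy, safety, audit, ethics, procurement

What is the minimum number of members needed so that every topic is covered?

M1, M3, M5, M7 together cover {budget, strategy, PR, ops, safety, IT, legal, logistics, training, audit, ethics, procurement} — every topic.
No 3 of the 9 members cover everything (all 84 triples fall short), so 4 is minimum.

4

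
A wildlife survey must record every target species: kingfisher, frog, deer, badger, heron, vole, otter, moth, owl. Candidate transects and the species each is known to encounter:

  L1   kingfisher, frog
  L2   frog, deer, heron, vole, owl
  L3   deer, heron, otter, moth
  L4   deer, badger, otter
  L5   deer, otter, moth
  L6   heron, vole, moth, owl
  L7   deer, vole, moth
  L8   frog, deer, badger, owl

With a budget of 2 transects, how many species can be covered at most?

7

Choosing L2, L3 covers {frog, deer, heron, vole, otter, moth, owl} — 7 species.
No choice of 2 transects does better; here kingfisher, badger are left uncovered.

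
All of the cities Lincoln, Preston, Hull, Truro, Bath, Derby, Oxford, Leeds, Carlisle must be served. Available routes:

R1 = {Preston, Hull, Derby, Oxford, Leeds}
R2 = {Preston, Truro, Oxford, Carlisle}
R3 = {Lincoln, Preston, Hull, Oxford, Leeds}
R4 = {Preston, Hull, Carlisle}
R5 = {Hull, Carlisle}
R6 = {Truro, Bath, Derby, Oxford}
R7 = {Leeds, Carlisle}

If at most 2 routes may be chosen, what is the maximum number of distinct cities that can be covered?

8

Choosing R3, R6 covers {Lincoln, Preston, Hull, Truro, Bath, Derby, Oxford, Leeds} — 8 cities.
No choice of 2 routes does better; here Carlisle is left uncovered.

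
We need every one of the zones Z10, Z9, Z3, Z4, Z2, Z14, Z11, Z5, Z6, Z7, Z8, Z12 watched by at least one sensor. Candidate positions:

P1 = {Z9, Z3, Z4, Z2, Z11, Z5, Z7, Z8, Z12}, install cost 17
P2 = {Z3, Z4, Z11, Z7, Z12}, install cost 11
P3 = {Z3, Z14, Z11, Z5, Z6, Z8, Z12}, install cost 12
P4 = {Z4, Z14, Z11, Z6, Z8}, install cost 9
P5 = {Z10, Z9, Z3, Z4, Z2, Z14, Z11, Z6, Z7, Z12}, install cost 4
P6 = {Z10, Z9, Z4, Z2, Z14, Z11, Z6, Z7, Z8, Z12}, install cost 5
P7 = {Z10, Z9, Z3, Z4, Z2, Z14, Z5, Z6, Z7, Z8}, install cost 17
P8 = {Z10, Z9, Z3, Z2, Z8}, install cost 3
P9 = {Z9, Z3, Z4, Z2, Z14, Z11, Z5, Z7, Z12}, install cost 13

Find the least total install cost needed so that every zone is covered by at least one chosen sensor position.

16

P3, P5 cover every zone at install cost 12 + 4 = 16.
Any cover uses at least 2 sensor positions; among all covering selections none totals below 16.
Greedy by coverage-per-install cost would pick P5, P8, P3 for 19 — worse than the optimum 16.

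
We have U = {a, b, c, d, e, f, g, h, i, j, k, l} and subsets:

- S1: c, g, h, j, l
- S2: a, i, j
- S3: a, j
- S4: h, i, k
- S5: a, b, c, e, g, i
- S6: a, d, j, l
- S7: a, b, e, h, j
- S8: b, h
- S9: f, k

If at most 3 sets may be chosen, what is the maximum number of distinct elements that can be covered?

Choosing S1, S5, S9 covers {a, b, c, e, f, g, h, i, j, k, l} — 11 elements.
No choice of 3 sets does better; here d is left uncovered.

11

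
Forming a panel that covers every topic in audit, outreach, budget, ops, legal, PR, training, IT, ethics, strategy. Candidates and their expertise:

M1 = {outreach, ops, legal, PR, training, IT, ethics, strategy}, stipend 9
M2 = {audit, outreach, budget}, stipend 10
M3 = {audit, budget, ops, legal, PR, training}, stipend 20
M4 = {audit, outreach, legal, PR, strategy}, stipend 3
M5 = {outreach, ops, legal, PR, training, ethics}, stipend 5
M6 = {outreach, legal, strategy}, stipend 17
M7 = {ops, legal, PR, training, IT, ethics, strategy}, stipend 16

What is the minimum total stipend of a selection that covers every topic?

M1, M2 cover every topic at stipend 9 + 10 = 19.
Any cover uses at least 2 members; among all covering selections none totals below 19.
Greedy by coverage-per-stipend would pick M4, M5, M1, M2 for 27 — worse than the optimum 19.

19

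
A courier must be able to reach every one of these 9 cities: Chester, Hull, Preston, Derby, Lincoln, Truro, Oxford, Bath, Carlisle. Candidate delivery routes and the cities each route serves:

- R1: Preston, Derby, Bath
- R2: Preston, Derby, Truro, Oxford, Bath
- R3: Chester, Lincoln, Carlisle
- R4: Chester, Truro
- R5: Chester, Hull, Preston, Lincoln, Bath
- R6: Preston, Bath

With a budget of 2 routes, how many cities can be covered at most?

Choosing R2, R3 covers {Chester, Preston, Derby, Lincoln, Truro, Oxford, Bath, Carlisle} — 8 cities.
No choice of 2 routes does better; here Hull is left uncovered.

8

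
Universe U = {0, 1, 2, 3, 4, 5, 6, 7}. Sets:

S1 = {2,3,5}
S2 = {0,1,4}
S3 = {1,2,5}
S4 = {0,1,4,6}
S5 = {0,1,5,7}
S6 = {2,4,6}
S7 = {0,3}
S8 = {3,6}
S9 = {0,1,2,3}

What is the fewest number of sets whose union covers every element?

3

S1, S4, S5 together cover {0, 1, 2, 3, 4, 5, 6, 7} — every element.
No 2 of the 9 sets cover everything (all 36 pairs fall short), so 3 is minimum.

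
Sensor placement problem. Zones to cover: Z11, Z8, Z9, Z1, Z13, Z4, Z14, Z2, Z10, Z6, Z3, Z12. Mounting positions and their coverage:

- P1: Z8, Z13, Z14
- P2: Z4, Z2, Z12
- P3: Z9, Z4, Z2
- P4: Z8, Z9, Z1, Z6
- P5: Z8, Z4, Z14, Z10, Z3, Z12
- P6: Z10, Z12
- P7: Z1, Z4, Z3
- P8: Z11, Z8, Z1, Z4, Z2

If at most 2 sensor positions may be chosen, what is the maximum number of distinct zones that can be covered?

Choosing P4, P5 covers {Z8, Z9, Z1, Z4, Z14, Z10, Z6, Z3, Z12} — 9 zones.
No choice of 2 sensor positions does better; here Z11, Z13, Z2 are left uncovered.

9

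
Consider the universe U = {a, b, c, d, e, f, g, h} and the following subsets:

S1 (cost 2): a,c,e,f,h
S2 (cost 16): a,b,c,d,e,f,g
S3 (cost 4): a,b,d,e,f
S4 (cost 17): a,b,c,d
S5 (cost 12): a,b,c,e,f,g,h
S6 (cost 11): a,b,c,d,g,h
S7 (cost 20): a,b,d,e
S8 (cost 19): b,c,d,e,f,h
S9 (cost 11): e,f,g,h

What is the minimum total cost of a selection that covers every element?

S1, S6 cover every element at cost 2 + 11 = 13.
Any cover uses at least 2 sets; among all covering selections none totals below 13.
Greedy by coverage-per-cost would pick S1, S3, S6 for 17 — worse than the optimum 13.

13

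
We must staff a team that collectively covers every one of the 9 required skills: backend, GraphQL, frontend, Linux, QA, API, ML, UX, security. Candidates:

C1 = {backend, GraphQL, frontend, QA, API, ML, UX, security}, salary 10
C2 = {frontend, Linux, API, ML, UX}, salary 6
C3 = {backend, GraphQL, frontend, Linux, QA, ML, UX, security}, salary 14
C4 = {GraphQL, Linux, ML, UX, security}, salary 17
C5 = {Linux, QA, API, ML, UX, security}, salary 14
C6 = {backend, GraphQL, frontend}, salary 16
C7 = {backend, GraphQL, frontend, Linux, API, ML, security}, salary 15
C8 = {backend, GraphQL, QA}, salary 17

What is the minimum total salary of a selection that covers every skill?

C1, C2 cover every skill at salary 10 + 6 = 16.
Any cover uses at least 2 candidates; among all covering selections none totals below 16.

16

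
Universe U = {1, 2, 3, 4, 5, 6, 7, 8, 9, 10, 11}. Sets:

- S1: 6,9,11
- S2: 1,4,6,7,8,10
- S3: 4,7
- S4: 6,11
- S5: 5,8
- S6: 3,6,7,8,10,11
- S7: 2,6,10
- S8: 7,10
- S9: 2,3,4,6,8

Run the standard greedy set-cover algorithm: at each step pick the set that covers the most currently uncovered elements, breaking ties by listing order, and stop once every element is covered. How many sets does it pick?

Pick 1: S2 covers 6 new elements (1, 4, 6, 7, 8, 10).
Pick 2: S1 covers 2 new elements (9, 11).
Pick 3: S9 covers 2 new elements (2, 3).
Pick 4: S5 covers 1 new elements (5).
Greedy uses 4 sets.

4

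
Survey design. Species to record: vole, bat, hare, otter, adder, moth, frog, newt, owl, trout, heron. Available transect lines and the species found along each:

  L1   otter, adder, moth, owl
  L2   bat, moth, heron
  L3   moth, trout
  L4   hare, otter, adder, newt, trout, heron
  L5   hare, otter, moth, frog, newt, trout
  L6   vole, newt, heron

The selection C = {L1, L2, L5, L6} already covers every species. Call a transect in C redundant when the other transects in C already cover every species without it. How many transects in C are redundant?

0

Drop L1: adder, owl uncovered — not redundant.
Drop L2: bat uncovered — not redundant.
Drop L5: hare, frog, trout uncovered — not redundant.
Drop L6: vole uncovered — not redundant.
None of the transects in C is redundant.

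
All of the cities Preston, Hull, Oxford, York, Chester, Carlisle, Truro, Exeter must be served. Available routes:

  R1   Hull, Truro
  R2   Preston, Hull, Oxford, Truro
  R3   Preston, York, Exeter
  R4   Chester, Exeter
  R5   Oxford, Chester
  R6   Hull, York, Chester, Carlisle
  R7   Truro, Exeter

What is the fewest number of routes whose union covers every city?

R2, R3, R6 together cover {Preston, Hull, Oxford, York, Chester, Carlisle, Truro, Exeter} — every city.
No 2 of the 7 routes cover everything (all 21 pairs fall short), so 3 is minimum.

3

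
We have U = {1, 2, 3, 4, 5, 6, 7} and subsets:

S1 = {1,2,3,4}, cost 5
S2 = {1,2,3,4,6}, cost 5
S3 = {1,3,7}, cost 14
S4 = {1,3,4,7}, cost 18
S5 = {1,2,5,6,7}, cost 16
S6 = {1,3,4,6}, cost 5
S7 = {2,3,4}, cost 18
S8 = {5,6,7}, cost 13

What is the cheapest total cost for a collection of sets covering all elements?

S1, S8 cover every element at cost 5 + 13 = 18.
Any cover uses at least 2 sets; among all covering selections none totals below 18.

18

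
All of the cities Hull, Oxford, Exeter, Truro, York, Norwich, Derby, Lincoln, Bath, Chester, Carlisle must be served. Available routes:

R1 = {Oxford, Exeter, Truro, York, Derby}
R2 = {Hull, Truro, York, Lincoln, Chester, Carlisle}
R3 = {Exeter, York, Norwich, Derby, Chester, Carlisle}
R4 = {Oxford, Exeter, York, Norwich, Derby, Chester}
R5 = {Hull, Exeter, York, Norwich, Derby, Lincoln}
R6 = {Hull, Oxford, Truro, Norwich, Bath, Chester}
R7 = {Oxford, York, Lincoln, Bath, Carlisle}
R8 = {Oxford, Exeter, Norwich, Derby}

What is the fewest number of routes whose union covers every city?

3

R1, R2, R6 together cover {Hull, Oxford, Exeter, Truro, York, Norwich, Derby, Lincoln, Bath, Chester, Carlisle} — every city.
No 2 of the 8 routes cover everything (all 28 pairs fall short), so 3 is minimum.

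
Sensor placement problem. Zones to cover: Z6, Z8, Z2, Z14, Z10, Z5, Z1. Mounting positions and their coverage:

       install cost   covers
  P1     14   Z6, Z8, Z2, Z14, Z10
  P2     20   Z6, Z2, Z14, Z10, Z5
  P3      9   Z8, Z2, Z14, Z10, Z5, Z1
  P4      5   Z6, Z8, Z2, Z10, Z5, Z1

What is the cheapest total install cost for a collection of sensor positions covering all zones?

14

P3, P4 cover every zone at install cost 9 + 5 = 14.
Any cover uses at least 2 sensor positions; among all covering selections none totals below 14.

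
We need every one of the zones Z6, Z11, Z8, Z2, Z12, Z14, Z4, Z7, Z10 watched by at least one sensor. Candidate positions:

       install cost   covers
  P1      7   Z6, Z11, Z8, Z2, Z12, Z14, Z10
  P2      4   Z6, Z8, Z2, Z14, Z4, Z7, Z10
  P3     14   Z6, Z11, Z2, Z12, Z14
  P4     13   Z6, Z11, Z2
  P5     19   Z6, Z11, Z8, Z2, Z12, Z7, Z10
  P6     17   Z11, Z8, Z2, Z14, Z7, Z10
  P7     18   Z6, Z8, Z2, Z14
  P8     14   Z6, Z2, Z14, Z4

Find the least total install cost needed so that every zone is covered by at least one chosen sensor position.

11

P1, P2 cover every zone at install cost 7 + 4 = 11.
Any cover uses at least 2 sensor positions; among all covering selections none totals below 11.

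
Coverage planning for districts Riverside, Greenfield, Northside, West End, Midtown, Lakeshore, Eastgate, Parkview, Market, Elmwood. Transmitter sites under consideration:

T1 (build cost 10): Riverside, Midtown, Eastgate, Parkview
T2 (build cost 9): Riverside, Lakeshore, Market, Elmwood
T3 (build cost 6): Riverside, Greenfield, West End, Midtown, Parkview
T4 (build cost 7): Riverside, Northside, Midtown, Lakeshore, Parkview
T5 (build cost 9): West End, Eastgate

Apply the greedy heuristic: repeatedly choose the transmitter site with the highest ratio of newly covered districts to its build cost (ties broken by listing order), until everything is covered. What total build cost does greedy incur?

Pick 1: T3 adds 5 new (Riverside, Greenfield, West End, Midtown, Parkview) at build cost 6 (ratio 5/6).
Pick 2: T2 adds 3 new (Lakeshore, Market, Elmwood) at build cost 9 (ratio 3/9).
Pick 3: T4 adds 1 new (Northside) at build cost 7 (ratio 1/7).
Pick 4: T5 adds 1 new (Eastgate) at build cost 9 (ratio 1/9).
Greedy total build cost: 6 + 9 + 7 + 9 = 31.

31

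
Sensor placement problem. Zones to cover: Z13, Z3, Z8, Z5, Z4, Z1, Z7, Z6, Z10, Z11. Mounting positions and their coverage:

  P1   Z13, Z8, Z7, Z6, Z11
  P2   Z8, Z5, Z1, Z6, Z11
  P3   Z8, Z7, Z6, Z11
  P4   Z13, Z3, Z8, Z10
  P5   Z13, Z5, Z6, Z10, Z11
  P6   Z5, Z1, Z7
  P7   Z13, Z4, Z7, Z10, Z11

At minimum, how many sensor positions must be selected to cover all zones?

P2, P4, P7 together cover {Z13, Z3, Z8, Z5, Z4, Z1, Z7, Z6, Z10, Z11} — every zone.
No 2 of the 7 sensor positions cover everything (all 21 pairs fall short), so 3 is minimum.

3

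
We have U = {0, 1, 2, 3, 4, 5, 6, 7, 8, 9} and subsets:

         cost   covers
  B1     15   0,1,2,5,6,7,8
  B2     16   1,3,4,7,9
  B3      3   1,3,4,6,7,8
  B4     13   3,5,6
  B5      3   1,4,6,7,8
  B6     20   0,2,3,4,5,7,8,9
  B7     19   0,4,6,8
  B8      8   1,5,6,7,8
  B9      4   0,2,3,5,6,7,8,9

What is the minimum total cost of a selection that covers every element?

7

B3, B9 cover every element at cost 3 + 4 = 7.
Any cover uses at least 2 sets; among all covering selections none totals below 7.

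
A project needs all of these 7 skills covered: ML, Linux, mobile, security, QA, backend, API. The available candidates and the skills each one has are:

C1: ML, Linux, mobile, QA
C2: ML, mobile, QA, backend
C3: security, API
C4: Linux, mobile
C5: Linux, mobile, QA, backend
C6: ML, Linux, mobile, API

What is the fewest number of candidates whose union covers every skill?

3

C1, C2, C3 together cover {ML, Linux, mobile, security, QA, backend, API} — every skill.
No 2 of the 6 candidates cover everything (all 15 pairs fall short), so 3 is minimum.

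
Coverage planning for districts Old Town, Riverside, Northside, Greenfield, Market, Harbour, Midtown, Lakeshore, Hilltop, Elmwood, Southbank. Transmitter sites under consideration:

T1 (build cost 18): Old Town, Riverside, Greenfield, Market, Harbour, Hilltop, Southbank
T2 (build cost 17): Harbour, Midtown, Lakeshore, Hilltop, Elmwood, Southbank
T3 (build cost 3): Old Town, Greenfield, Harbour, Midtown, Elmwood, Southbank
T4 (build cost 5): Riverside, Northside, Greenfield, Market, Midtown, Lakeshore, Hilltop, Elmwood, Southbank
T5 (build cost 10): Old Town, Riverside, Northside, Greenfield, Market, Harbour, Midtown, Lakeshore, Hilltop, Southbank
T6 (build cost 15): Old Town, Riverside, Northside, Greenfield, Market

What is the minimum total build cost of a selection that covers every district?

8

T3, T4 cover every district at build cost 3 + 5 = 8.
Any cover uses at least 2 transmitter sites; among all covering selections none totals below 8.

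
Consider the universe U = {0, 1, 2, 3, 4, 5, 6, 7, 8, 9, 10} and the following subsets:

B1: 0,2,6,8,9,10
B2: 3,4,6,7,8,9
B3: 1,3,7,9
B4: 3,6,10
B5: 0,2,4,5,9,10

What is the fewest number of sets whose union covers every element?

B1, B3, B5 together cover {0, 1, 2, 3, 4, 5, 6, 7, 8, 9, 10} — every element.
No 2 of the 5 sets cover everything (all 10 pairs fall short), so 3 is minimum.
Greedy (largest uncovered first) would take B1, B2, B3, B5 — 4 sets — but 3 suffice.

3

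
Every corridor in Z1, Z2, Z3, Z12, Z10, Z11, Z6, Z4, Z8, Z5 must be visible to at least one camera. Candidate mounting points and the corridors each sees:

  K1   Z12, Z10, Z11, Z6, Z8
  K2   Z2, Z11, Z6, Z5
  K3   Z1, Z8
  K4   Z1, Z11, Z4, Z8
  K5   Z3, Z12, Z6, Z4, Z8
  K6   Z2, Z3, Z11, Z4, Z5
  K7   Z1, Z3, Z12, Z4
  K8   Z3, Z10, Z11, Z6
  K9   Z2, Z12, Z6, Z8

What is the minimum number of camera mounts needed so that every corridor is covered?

K1, K2, K7 together cover {Z1, Z2, Z3, Z12, Z10, Z11, Z6, Z4, Z8, Z5} — every corridor.
No 2 of the 9 camera mounts cover everything (all 36 pairs fall short), so 3 is minimum.

3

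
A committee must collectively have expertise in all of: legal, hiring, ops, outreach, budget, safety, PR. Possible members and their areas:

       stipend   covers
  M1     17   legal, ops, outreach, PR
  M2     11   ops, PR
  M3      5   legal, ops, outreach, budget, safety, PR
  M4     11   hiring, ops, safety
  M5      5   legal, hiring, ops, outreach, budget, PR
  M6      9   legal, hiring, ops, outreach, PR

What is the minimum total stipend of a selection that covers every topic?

10

M3, M5 cover every topic at stipend 5 + 5 = 10.
Any cover uses at least 2 members; among all covering selections none totals below 10.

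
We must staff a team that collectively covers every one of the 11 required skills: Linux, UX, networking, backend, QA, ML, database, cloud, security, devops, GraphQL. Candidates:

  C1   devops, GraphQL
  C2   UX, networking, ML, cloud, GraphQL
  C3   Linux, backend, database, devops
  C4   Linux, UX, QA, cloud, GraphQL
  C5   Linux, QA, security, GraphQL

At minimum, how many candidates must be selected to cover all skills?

3

C2, C3, C5 together cover {Linux, UX, networking, backend, QA, ML, database, cloud, security, devops, GraphQL} — every skill.
No 2 of the 5 candidates cover everything (all 10 pairs fall short), so 3 is minimum.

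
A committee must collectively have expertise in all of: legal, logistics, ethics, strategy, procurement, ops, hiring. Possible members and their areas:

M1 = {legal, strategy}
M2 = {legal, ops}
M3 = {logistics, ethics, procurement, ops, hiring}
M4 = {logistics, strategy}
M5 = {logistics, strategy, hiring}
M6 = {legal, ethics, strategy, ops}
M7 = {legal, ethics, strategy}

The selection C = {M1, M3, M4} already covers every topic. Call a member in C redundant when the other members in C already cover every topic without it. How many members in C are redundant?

Drop M1: legal uncovered — not redundant.
Drop M3: ethics, procurement, ops, hiring uncovered — not redundant.
Drop M4: the rest still cover every topic — redundant.
1 redundant: M4.

1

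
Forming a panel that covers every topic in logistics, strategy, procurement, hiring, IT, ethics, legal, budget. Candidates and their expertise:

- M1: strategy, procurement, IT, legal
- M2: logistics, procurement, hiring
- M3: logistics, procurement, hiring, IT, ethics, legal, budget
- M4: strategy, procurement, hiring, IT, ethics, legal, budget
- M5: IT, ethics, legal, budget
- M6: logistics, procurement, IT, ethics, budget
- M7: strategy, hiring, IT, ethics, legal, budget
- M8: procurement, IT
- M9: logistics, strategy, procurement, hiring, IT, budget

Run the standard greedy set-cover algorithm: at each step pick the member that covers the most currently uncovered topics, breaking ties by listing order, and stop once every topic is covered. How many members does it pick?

2

Pick 1: M3 covers 7 new topics (logistics, procurement, hiring, IT, ethics, legal, budget).
Pick 2: M1 covers 1 new topics (strategy).
Greedy uses 2 members.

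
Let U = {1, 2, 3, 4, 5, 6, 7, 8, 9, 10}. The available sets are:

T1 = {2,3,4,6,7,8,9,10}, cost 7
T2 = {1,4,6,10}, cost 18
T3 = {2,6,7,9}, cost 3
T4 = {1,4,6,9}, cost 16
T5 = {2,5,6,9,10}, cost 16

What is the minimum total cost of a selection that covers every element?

T1, T4, T5 cover every element at cost 7 + 16 + 16 = 39.
Any cover uses at least 3 sets; among all covering selections none totals below 39.
Greedy by coverage-per-cost would pick T3, T1, T4, T5 for 42 — worse than the optimum 39.

39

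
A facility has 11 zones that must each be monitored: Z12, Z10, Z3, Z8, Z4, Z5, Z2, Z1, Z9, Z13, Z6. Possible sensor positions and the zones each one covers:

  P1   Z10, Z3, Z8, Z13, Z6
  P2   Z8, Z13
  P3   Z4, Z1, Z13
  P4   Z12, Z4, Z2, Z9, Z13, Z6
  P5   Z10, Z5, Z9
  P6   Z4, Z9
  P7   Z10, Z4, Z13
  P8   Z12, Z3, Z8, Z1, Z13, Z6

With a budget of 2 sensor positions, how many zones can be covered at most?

Choosing P1, P4 covers {Z12, Z10, Z3, Z8, Z4, Z2, Z9, Z13, Z6} — 9 zones.
No choice of 2 sensor positions does better; here Z5, Z1 are left uncovered.

9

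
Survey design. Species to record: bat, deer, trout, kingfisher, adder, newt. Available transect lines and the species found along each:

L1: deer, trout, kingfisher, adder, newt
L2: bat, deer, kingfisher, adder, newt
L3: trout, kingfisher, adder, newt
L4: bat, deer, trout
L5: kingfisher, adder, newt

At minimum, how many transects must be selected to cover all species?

2

L1, L2 together cover {bat, deer, trout, kingfisher, adder, newt} — every species.
No single transect contains all 6 species, so 2 is optimal.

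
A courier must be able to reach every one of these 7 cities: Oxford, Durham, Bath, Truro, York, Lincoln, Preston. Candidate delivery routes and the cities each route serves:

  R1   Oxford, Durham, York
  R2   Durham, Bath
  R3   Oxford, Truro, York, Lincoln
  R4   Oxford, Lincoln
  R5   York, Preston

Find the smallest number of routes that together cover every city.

R2, R3, R5 together cover {Oxford, Durham, Bath, Truro, York, Lincoln, Preston} — every city.
No 2 of the 5 routes cover everything (all 10 pairs fall short), so 3 is minimum.

3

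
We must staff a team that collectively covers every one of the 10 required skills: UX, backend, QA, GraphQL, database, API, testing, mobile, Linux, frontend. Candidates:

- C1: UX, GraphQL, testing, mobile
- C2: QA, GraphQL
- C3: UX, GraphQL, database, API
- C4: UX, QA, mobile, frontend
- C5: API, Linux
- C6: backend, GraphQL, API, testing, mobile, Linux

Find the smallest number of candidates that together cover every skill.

C3, C4, C6 together cover {UX, backend, QA, GraphQL, database, API, testing, mobile, Linux, frontend} — every skill.
No 2 of the 6 candidates cover everything (all 15 pairs fall short), so 3 is minimum.

3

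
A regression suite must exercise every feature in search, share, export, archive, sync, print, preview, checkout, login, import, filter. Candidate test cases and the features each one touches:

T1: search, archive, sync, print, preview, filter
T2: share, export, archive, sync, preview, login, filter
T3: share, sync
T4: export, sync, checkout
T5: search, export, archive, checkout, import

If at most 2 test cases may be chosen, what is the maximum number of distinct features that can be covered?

Choosing T2, T5 covers {search, share, export, archive, sync, preview, checkout, login, import, filter} — 10 features.
No choice of 2 test cases does better; here print is left uncovered.

10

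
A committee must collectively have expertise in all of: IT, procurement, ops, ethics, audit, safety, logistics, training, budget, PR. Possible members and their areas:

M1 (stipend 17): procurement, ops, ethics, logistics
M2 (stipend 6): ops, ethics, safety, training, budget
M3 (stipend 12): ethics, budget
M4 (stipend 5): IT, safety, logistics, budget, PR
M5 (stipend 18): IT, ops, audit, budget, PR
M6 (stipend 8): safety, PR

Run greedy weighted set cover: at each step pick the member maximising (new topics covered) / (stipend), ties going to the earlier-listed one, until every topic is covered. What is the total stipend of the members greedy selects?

Pick 1: M4 adds 5 new (IT, safety, logistics, budget, PR) at stipend 5 (ratio 5/5).
Pick 2: M2 adds 3 new (ops, ethics, training) at stipend 6 (ratio 3/6).
Pick 3: M1 adds 1 new (procurement) at stipend 17 (ratio 1/17).
Pick 4: M5 adds 1 new (audit) at stipend 18 (ratio 1/18).
Greedy total stipend: 5 + 6 + 17 + 18 = 46. (The true optimum is 41, so greedy overshoots here.)

46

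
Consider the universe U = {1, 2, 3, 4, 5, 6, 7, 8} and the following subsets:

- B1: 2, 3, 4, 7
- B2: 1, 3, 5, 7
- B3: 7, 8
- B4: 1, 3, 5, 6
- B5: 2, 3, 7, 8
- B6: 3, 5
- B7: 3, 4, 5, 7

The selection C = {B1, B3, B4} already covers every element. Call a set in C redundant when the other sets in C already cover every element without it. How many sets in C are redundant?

0

Drop B1: 2, 4 uncovered — not redundant.
Drop B3: 8 uncovered — not redundant.
Drop B4: 1, 5, 6 uncovered — not redundant.
None of the sets in C is redundant.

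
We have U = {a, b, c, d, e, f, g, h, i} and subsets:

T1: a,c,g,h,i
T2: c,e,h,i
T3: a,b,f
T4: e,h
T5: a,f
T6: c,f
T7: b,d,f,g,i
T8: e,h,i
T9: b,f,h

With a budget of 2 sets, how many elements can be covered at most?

8

Choosing T1, T7 covers {a, b, c, d, f, g, h, i} — 8 elements.
No choice of 2 sets does better; here e is left uncovered.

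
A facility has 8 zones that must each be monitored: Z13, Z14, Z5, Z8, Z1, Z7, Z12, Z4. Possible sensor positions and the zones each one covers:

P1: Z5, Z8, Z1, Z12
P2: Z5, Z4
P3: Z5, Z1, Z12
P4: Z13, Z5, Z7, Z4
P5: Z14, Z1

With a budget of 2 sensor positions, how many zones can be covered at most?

7

Choosing P1, P4 covers {Z13, Z5, Z8, Z1, Z7, Z12, Z4} — 7 zones.
No choice of 2 sensor positions does better; here Z14 is left uncovered.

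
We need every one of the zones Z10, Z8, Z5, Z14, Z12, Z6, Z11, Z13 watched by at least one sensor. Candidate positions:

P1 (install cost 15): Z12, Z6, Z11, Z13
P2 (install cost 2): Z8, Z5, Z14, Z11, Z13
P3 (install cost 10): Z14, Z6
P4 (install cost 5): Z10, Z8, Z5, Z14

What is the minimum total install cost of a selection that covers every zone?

20

P1, P4 cover every zone at install cost 15 + 5 = 20.
Any cover uses at least 2 sensor positions; among all covering selections none totals below 20.
Greedy by coverage-per-install cost would pick P2, P4, P1 for 22 — worse than the optimum 20.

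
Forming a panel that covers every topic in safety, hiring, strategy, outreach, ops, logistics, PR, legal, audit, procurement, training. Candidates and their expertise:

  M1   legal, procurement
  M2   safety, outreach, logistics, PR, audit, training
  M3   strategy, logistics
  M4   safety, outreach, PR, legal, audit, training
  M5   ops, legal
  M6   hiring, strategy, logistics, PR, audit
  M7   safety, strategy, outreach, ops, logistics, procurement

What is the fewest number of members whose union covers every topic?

3

M4, M6, M7 together cover {safety, hiring, strategy, outreach, ops, logistics, PR, legal, audit, procurement, training} — every topic.
No 2 of the 7 members cover everything (all 21 pairs fall short), so 3 is minimum.
Greedy (largest uncovered first) would take M2, M7, M1, M6 — 4 members — but 3 suffice.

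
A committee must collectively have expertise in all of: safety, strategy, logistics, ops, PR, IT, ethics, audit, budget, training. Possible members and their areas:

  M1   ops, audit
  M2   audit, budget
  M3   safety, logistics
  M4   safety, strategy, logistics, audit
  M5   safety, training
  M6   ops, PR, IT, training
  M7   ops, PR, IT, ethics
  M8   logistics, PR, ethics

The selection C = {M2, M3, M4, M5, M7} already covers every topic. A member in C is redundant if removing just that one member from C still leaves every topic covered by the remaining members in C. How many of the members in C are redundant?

Drop M2: budget uncovered — not redundant.
Drop M3: the rest still cover every topic — redundant.
Drop M4: strategy uncovered — not redundant.
Drop M5: training uncovered — not redundant.
Drop M7: ops, PR, IT, ethics uncovered — not redundant.
1 redundant: M3.

1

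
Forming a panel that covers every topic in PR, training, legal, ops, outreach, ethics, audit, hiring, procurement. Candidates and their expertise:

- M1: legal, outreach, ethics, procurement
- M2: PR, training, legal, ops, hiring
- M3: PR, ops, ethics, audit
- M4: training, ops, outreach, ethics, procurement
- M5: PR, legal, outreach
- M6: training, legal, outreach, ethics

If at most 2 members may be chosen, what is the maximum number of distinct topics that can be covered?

8

Choosing M1, M2 covers {PR, training, legal, ops, outreach, ethics, hiring, procurement} — 8 topics.
No choice of 2 members does better; here audit is left uncovered.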